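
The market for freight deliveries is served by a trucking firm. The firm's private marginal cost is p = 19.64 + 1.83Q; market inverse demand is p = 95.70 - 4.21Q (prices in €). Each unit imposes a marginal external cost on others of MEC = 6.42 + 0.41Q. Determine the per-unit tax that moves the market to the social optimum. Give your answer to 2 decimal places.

Social marginal cost = private MC + MEC = 26.06 + 2.24Q.
Set SMC = demand: 26.06 + 2.24Q = 95.70 - 4.21Q → Q* = 10.7969.
The Pigouvian tax equals MEC at Q*: 6.42 + 0.41×10.7969 = 10.8467.

tax = €10.85 per unit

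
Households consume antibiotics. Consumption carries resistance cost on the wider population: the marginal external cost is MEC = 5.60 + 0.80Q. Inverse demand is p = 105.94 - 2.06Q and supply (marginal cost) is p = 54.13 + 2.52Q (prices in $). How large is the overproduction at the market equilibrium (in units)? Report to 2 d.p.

2.72 units

Market equilibrium (private): 54.13 + 2.52Q = 105.94 - 2.06Q → Q_m = 11.3122.
Social marginal benefit = demand − MEC = 100.34 - 2.86Q.
Set SMB = MC: 100.34 - 2.86Q = 54.13 + 2.52Q → Q* = 8.5892.
Gap = |11.3122 − 8.5892| = 2.7230.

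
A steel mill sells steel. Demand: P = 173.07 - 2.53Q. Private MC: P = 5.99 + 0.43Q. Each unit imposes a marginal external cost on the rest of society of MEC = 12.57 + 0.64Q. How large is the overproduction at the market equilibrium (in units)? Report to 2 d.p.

13.53 units

Market equilibrium (private): 5.99 + 0.43Q = 173.07 - 2.53Q → Q_m = 56.4459.
Social marginal cost = private MC + MEC = 18.56 + 1.07Q.
Set SMC = demand: 18.56 + 1.07Q = 173.07 - 2.53Q → Q* = 42.9194.
Gap = |56.4459 − 42.9194| = 13.5265.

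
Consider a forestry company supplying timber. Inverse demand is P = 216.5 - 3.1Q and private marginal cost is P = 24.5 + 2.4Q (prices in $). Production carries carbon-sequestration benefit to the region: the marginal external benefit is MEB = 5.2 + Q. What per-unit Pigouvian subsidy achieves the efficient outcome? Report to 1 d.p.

Social marginal cost = private MC − MEB = 19.3 + 1.4Q.
Set SMC = demand: 19.3 + 1.4Q = 216.5 - 3.1Q → Q* = 43.8222.
The Pigouvian subsidy equals MEB at Q*: 5.2 + 1.0×43.8222 = 49.0222.

subsidy = $49.0 per unit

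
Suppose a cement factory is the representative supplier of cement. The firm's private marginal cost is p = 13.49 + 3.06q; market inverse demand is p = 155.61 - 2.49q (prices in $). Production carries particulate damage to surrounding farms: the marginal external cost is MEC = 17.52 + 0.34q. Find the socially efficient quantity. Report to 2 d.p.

Social marginal cost = private MC + MEC = 31.01 + 3.40q.
Set SMC = demand: 31.01 + 3.40q = 155.61 - 2.49q → q* = 21.1545.

q* = 21.15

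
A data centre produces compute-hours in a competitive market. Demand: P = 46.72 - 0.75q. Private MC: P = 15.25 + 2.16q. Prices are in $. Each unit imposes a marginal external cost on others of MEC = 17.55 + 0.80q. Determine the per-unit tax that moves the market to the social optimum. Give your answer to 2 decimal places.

Social marginal cost = private MC + MEC = 32.80 + 2.96q.
Set SMC = demand: 32.80 + 2.96q = 46.72 - 0.75q → q* = 3.7520.
The Pigouvian tax equals MEC at q*: 17.55 + 0.80×3.7520 = 20.5516.

tax = $20.55 per unit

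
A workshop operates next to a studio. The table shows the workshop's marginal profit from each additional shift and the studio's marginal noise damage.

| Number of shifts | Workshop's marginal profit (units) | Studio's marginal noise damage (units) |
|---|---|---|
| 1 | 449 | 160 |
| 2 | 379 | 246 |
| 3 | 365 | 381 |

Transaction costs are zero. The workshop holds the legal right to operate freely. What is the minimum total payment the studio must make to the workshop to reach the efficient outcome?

Left alone the workshop would choose level 3 (marginal profit stays positive).
Efficient level: k* = 2 (marginal profit ≥ marginal noise damage through 2).
The studio must at least cover the workshop's forgone profit from cutting 3→2: 365 = 365.

365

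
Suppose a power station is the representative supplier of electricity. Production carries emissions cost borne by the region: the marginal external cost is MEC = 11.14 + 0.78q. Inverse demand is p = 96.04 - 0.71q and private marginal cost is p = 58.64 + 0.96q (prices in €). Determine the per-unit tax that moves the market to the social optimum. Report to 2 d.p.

Social marginal cost = private MC + MEC = 69.78 + 1.74q.
Set SMC = demand: 69.78 + 1.74q = 96.04 - 0.71q → q* = 10.7184.
The Pigouvian tax equals MEC at q*: 11.14 + 0.78×10.7184 = 19.5004.

tax = €19.50 per unit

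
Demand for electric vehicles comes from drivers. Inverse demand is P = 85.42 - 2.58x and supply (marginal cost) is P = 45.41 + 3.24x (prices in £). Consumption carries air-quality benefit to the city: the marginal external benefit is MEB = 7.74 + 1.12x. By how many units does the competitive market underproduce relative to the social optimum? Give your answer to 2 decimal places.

3.29 units

Market equilibrium (private): 45.41 + 3.24x = 85.42 - 2.58x → x_m = 6.8746.
Social marginal benefit = demand + MEB = 93.16 - 1.46x.
Set SMB = MC: 93.16 - 1.46x = 45.41 + 3.24x → x* = 10.1596.
Gap = |6.8746 − 10.1596| = 3.2850.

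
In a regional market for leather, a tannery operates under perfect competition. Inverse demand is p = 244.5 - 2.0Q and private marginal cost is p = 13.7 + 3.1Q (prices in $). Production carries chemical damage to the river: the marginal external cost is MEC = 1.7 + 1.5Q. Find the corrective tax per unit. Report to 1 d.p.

Social marginal cost = private MC + MEC = 15.4 + 4.6Q.
Set SMC = demand: 15.4 + 4.6Q = 244.5 - 2.0Q → Q* = 34.7121.
The Pigouvian tax equals MEC at Q*: 1.7 + 1.5×34.7121 = 53.7682.

tax = $53.8 per unit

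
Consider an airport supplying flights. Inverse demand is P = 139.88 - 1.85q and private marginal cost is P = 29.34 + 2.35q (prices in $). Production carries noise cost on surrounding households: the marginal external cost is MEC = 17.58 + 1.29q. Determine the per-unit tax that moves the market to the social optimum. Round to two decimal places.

tax = $39.42 per unit

Social marginal cost = private MC + MEC = 46.92 + 3.64q.
Set SMC = demand: 46.92 + 3.64q = 139.88 - 1.85q → q* = 16.9326.
The Pigouvian tax equals MEC at q*: 17.58 + 1.29×16.9326 = 39.4231.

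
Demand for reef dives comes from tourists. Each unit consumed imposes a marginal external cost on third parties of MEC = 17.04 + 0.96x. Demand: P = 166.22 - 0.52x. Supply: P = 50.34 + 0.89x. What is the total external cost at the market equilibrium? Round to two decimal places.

4642.47

Market equilibrium (private): 50.34 + 0.89x = 166.22 - 0.52x → x_m = 82.1844.
Total external cost = ∫₀^{x_m} (17.04 + 0.96x) dx = 17.04×82.1844 + ½×0.96×82.1844² = 4642.4745.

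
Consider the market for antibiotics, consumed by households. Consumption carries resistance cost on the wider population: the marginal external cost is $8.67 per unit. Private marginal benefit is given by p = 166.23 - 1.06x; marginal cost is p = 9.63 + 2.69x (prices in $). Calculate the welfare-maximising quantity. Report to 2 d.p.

Social marginal benefit = demand − MEC = 157.56 - 1.06x.
Set SMB = MC: 157.56 - 1.06x = 9.63 + 2.69x → x* = 39.4480.

x* = 39.45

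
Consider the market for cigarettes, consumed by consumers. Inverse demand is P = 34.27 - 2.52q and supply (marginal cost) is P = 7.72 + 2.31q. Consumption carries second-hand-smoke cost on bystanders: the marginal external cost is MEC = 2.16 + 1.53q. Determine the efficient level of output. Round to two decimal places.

Social marginal benefit = demand − MEC = 32.11 - 4.05q.
Set SMB = MC: 32.11 - 4.05q = 7.72 + 2.31q → q* = 3.8349.

q* = 3.83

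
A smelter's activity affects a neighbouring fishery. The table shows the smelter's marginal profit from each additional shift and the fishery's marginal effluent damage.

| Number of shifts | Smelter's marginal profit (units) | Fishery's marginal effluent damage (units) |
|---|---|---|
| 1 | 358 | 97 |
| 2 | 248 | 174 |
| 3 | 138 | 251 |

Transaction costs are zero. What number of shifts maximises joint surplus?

2

Bargaining reaches the level where marginal profit last exceeds marginal effluent damage.
That holds through level 2 (248 ≥ 174) but not at 3 (138 < 251).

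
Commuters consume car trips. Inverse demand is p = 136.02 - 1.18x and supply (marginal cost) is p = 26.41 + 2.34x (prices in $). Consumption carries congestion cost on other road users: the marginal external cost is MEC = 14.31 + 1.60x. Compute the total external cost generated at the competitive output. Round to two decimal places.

Market equilibrium (private): 26.41 + 2.34x = 136.02 - 1.18x → x_m = 31.1392.
Total external cost = ∫₀^{x_m} (14.31 + 1.60x) dx = 14.31×31.1392 + ½×1.60×31.1392² = 1221.3218.

$1221.32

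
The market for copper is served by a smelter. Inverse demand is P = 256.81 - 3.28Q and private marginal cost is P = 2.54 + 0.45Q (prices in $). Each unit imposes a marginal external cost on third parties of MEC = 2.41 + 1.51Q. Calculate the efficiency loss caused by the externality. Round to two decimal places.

DWL = $1058.93

Market equilibrium (private): 2.54 + 0.45Q = 256.81 - 3.28Q → Q_m = 68.1689.
Social marginal cost = private MC + MEC = 4.95 + 1.96Q.
Set SMC = demand: 4.95 + 1.96Q = 256.81 - 3.28Q → Q* = 48.0649.
Between Q* and Q_m the wedge SMC − demand runs linearly from 0 to MEC(Q_m), so the loss is a triangle.
DWL = ½ × 20.1040 × 105.3450 = 1058.9279.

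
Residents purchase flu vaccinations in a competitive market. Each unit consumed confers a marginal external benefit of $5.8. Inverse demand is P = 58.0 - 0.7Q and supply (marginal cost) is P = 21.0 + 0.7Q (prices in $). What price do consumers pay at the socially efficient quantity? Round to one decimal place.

P = $36.6

Social marginal benefit = demand + MEB = 63.8 - 0.7Q.
Set SMB = MC: 63.8 - 0.7Q = 21.0 + 0.7Q → Q* = 30.5714.
Consumer price on the demand curve at Q*: 58.0 − 0.7×30.5714 = 36.6000.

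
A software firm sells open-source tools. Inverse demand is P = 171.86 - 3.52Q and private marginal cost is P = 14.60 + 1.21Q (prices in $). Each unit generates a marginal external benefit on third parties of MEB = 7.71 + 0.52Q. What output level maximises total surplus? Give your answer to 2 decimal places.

Q* = 39.19

Social marginal cost = private MC − MEB = 6.89 + 0.69Q.
Set SMC = demand: 6.89 + 0.69Q = 171.86 - 3.52Q → Q* = 39.1853.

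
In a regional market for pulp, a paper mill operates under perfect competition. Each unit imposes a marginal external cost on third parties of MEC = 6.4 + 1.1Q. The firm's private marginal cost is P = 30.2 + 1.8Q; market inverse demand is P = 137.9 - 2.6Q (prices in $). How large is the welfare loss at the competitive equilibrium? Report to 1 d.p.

DWL = $101.0

Market equilibrium (private): 30.2 + 1.8Q = 137.9 - 2.6Q → Q_m = 24.4773.
Social marginal cost = private MC + MEC = 36.6 + 2.9Q.
Set SMC = demand: 36.6 + 2.9Q = 137.9 - 2.6Q → Q* = 18.4182.
Between Q* and Q_m the wedge SMC − demand runs linearly from 0 to MEC(Q_m), so the loss is a triangle.
DWL = ½ × 6.0591 × 33.3250 = 100.9598.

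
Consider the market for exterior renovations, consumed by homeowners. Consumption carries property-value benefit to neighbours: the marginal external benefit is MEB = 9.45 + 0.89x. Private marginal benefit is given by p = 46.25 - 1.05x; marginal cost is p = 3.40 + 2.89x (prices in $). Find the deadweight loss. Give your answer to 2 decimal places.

DWL = $59.99

Market equilibrium (private): 3.40 + 2.89x = 46.25 - 1.05x → x_m = 10.8756.
Social marginal benefit = demand + MEB = 55.70 - 0.16x.
Set SMB = MC: 55.70 - 0.16x = 3.40 + 2.89x → x* = 17.1475.
Between x* and x_m the wedge SMB − MC runs linearly from 0 to MEB(x_m), so the loss is a triangle.
DWL = ½ × 6.2719 × 19.1293 = 59.9885.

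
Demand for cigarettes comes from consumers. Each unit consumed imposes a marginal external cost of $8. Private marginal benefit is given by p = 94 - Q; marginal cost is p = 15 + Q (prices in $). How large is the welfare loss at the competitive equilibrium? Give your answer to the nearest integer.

DWL = $16

Market equilibrium (private): 15 + Q = 94 - Q → Q_m = 39.5000.
Social marginal benefit = demand − MEC = 86 - Q.
Set SMB = MC: 86 - Q = 15 + Q → Q* = 35.5000.
The loss is the area between SMB and MC from Q* to Q_m; with linear curves that's a triangle of height MEC(Q_m).
DWL = ½ × 4.0000 × 8.0000 = 16.0000.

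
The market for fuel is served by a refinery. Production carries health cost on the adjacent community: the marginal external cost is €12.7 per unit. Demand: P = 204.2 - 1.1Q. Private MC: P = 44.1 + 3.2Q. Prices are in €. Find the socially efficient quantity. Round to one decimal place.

Q* = 34.3

Social marginal cost = private MC + MEC = 56.8 + 3.2Q.
Set SMC = demand: 56.8 + 3.2Q = 204.2 - 1.1Q → Q* = 34.2791.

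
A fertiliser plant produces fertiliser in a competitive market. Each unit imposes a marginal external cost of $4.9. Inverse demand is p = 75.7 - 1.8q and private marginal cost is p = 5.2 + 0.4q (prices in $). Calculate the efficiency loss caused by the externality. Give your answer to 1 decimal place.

DWL = $5.5

Market equilibrium (private): 5.2 + 0.4q = 75.7 - 1.8q → q_m = 32.0455.
Social marginal cost = private MC + MEC = 10.1 + 0.4q.
Set SMC = demand: 10.1 + 0.4q = 75.7 - 1.8q → q* = 29.8182.
The loss is the area between SMC and demand from q* to q_m; with linear curves that's a triangle of height MEC(q_m).
DWL = ½ × 2.2273 × 4.9000 = 5.4569.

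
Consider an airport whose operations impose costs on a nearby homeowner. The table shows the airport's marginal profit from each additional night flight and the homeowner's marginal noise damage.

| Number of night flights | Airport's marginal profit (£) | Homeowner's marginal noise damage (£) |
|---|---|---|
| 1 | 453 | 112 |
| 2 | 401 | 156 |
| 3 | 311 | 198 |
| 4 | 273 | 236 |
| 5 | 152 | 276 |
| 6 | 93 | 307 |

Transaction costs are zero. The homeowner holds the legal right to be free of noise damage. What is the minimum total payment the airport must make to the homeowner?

Efficient level: marginal profit ≥ marginal noise damage through level 4, so k* = 4.
With the homeowner holding the right, the airport must at least compensate total damage at k*: 112 + 156 + 198 + 236 = 702.

£702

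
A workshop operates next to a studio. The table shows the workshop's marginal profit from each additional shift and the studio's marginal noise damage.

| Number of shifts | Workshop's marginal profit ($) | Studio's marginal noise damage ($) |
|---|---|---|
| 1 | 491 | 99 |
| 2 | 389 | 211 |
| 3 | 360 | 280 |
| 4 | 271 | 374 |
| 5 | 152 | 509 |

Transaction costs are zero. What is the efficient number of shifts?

3

Bargaining reaches the level where marginal profit last exceeds marginal noise damage.
That holds through level 3 (360 ≥ 280) but not at 4 (271 < 374).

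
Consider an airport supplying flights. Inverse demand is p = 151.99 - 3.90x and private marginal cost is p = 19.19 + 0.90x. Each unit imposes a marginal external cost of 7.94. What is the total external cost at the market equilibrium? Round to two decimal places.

Market equilibrium (private): 19.19 + 0.90x = 151.99 - 3.90x → x_m = 27.6667.
Total external cost = MEC × x_m = 7.94 × 27.6667 = 219.6736.

219.67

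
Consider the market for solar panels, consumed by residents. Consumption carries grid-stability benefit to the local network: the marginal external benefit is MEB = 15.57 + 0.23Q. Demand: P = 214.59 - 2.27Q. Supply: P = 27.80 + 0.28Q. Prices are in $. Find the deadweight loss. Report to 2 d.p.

DWL = $226.49

Market equilibrium (private): 27.80 + 0.28Q = 214.59 - 2.27Q → Q_m = 73.2510.
Social marginal benefit = demand + MEB = 230.16 - 2.04Q.
Set SMB = MC: 230.16 - 2.04Q = 27.80 + 0.28Q → Q* = 87.2241.
The loss is the area between SMB and MC from Q* to Q_m; with linear curves that's a triangle of height MEB(Q_m).
DWL = ½ × 13.9731 × 32.4177 = 226.4879.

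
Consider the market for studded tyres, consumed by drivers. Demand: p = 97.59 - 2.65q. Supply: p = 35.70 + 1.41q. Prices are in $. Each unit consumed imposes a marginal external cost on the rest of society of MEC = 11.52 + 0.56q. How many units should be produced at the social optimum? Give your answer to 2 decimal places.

q* = 10.90

Social marginal benefit = demand − MEC = 86.07 - 3.21q.
Set SMB = MC: 86.07 - 3.21q = 35.70 + 1.41q → q* = 10.9026.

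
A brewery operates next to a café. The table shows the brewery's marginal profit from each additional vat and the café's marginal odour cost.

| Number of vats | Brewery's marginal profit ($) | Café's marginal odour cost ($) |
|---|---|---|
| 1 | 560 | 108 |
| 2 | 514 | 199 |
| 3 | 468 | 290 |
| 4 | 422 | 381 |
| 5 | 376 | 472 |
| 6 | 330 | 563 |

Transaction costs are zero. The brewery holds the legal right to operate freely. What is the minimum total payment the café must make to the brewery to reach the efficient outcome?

$706

Left alone the brewery would choose level 6 (marginal profit stays positive).
Efficient level: k* = 4 (marginal profit ≥ marginal odour cost through 4).
The café must at least cover the brewery's forgone profit from cutting 6→4: 376 + 330 = 706.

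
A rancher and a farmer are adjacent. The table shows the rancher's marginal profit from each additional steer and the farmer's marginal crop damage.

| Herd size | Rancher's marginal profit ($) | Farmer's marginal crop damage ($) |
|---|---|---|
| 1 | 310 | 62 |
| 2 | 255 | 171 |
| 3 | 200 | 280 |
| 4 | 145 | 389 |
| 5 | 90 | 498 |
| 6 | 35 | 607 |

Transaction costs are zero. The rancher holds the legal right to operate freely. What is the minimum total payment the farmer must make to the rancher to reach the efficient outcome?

$470

Left alone the rancher would choose level 6 (marginal profit stays positive).
Efficient level: k* = 2 (marginal profit ≥ marginal crop damage through 2).
The farmer must at least cover the rancher's forgone profit from cutting 6→2: 200 + 145 + 90 + 35 = 470.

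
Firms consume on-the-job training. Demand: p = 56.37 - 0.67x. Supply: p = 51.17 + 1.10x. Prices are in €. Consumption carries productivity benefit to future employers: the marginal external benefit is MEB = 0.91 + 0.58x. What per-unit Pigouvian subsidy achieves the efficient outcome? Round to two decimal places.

subsidy = €3.89 per unit

Social marginal benefit = demand + MEB = 57.28 - 0.09x.
Set SMB = MC: 57.28 - 0.09x = 51.17 + 1.10x → x* = 5.1345.
The Pigouvian subsidy equals MEB at x*: 0.91 + 0.58×5.1345 = 3.8880.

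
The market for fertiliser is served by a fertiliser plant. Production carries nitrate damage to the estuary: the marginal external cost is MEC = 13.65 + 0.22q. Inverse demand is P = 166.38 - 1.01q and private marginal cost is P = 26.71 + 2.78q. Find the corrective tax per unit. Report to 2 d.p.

Social marginal cost = private MC + MEC = 40.36 + 3.00q.
Set SMC = demand: 40.36 + 3.00q = 166.38 - 1.01q → q* = 31.4264.
The Pigouvian tax equals MEC at q*: 13.65 + 0.22×31.4264 = 20.5638.

tax = 20.56 per unit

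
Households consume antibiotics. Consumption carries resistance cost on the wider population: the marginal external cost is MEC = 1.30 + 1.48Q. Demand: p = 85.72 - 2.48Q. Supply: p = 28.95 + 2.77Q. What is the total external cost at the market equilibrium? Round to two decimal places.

Market equilibrium (private): 28.95 + 2.77Q = 85.72 - 2.48Q → Q_m = 10.8133.
Total external cost = ∫₀^{Q_m} (1.30 + 1.48Q) dQ = 1.30×10.8133 + ½×1.48×10.8133² = 100.5836.

100.58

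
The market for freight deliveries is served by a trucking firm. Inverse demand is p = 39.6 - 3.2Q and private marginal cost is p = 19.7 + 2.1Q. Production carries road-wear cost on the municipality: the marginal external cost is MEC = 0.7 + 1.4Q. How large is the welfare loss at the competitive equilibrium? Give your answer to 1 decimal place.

Market equilibrium (private): 19.7 + 2.1Q = 39.6 - 3.2Q → Q_m = 3.7547.
Social marginal cost = private MC + MEC = 20.4 + 3.5Q.
Set SMC = demand: 20.4 + 3.5Q = 39.6 - 3.2Q → Q* = 2.8657.
Between Q* and Q_m the wedge SMC − demand runs linearly from 0 to MEC(Q_m), so the loss is a triangle.
DWL = ½ × 0.8890 × 5.9566 = 2.6477.

DWL = 2.6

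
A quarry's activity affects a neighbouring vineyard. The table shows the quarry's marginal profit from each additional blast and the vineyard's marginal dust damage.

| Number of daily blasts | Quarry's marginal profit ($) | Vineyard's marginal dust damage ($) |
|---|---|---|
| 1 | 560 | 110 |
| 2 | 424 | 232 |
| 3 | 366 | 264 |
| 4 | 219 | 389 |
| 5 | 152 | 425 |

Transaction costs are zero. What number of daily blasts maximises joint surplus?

Bargaining reaches the level where marginal profit last exceeds marginal dust damage.
That holds through level 3 (366 ≥ 264) but not at 4 (219 < 389).

3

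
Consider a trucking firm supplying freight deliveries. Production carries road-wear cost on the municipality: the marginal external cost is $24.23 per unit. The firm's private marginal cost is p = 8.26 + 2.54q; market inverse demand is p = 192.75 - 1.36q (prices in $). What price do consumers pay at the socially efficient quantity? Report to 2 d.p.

Social marginal cost = private MC + MEC = 32.49 + 2.54q.
Set SMC = demand: 32.49 + 2.54q = 192.75 - 1.36q → q* = 41.0923.
Consumer price on the demand curve at q*: 192.75 − 1.36×41.0923 = 136.8645.

P = $136.86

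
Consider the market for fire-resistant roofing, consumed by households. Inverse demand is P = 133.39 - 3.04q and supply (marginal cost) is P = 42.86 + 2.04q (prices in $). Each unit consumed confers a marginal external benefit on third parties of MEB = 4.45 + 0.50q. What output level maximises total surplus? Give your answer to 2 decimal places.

Social marginal benefit = demand + MEB = 137.84 - 2.54q.
Set SMB = MC: 137.84 - 2.54q = 42.86 + 2.04q → q* = 20.7380.

q* = 20.74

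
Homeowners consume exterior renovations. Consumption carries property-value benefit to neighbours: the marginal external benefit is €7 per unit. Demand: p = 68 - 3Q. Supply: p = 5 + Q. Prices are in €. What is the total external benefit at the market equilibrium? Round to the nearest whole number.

Market equilibrium (private): 5 + Q = 68 - 3Q → Q_m = 15.7500.
Total external benefit = MEB × Q_m = 7 × 15.7500 = 110.2500.

€110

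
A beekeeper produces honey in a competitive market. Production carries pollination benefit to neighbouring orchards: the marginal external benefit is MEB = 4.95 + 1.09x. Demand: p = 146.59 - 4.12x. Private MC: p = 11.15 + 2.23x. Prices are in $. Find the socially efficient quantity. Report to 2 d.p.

x* = 26.69

Social marginal cost = private MC − MEB = 6.20 + 1.14x.
Set SMC = demand: 6.20 + 1.14x = 146.59 - 4.12x → x* = 26.6901.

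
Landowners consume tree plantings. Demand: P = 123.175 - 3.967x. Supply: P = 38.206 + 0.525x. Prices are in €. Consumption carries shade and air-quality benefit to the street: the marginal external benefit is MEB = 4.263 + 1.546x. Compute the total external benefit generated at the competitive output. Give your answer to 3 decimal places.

Market equilibrium (private): 38.206 + 0.525x = 123.175 - 3.967x → x_m = 18.9156.
Total external benefit = ∫₀^{x_m} (4.263 + 1.546x) dx = 4.263×18.9156 + ½×1.546×18.9156² = 357.2165.

€357.217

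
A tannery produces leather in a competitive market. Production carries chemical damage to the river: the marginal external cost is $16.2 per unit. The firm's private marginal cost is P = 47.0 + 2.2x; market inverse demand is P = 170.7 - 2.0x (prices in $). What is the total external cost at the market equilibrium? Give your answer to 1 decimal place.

$477.1

Market equilibrium (private): 47.0 + 2.2x = 170.7 - 2.0x → x_m = 29.4524.
Total external cost = MEC × x_m = 16.2 × 29.4524 = 477.1289.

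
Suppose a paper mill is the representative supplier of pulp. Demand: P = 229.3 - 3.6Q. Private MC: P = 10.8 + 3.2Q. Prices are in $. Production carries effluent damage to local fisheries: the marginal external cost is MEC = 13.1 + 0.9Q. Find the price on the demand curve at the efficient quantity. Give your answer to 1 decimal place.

Social marginal cost = private MC + MEC = 23.9 + 4.1Q.
Set SMC = demand: 23.9 + 4.1Q = 229.3 - 3.6Q → Q* = 26.6753.
Consumer price on the demand curve at Q*: 229.3 − 3.6×26.6753 = 133.2689.

P = $133.3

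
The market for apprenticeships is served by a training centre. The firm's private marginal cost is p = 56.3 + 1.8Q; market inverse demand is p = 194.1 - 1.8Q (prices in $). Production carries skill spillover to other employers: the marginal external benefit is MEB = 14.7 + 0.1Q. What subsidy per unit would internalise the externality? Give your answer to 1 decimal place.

subsidy = $19.1 per unit

Social marginal cost = private MC − MEB = 41.6 + 1.7Q.
Set SMC = demand: 41.6 + 1.7Q = 194.1 - 1.8Q → Q* = 43.5714.
The Pigouvian subsidy equals MEB at Q*: 14.7 + 0.1×43.5714 = 19.0571.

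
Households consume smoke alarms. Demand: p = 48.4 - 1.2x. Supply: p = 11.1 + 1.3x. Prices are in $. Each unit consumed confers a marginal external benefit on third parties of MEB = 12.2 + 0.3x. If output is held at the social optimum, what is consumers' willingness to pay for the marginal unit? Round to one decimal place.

P = $21.4

Social marginal benefit = demand + MEB = 60.6 - 0.9x.
Set SMB = MC: 60.6 - 0.9x = 11.1 + 1.3x → x* = 22.5000.
Consumer price on the demand curve at x*: 48.4 − 1.2×22.5000 = 21.4000.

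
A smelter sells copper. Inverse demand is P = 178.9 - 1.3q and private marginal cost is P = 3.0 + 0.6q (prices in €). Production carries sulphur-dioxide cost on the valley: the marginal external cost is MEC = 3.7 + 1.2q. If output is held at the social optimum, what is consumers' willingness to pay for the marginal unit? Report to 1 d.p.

P = €106.7

Social marginal cost = private MC + MEC = 6.7 + 1.8q.
Set SMC = demand: 6.7 + 1.8q = 178.9 - 1.3q → q* = 55.5484.
Consumer price on the demand curve at q*: 178.9 − 1.3×55.5484 = 106.6871.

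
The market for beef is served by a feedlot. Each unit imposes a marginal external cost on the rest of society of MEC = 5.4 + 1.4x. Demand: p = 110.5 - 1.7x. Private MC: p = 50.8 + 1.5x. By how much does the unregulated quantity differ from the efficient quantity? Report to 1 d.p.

Market equilibrium (private): 50.8 + 1.5x = 110.5 - 1.7x → x_m = 18.6563.
Social marginal cost = private MC + MEC = 56.2 + 2.9x.
Set SMC = demand: 56.2 + 2.9x = 110.5 - 1.7x → x* = 11.8043.
Gap = |18.6563 − 11.8043| = 6.8520.

6.9 units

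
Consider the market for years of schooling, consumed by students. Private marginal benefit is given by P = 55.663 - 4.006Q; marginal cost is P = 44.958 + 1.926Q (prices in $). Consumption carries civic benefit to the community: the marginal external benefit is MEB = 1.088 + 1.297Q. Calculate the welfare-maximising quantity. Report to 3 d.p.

Social marginal benefit = demand + MEB = 56.751 - 2.709Q.
Set SMB = MC: 56.751 - 2.709Q = 44.958 + 1.926Q → Q* = 2.5443.

Q* = 2.544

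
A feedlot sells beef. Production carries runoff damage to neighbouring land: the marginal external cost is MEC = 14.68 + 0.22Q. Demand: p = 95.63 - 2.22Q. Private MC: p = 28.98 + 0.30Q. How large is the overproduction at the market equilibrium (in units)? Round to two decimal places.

7.48 units

Market equilibrium (private): 28.98 + 0.30Q = 95.63 - 2.22Q → Q_m = 26.4484.
Social marginal cost = private MC + MEC = 43.66 + 0.52Q.
Set SMC = demand: 43.66 + 0.52Q = 95.63 - 2.22Q → Q* = 18.9672.
Gap = |26.4484 − 18.9672| = 7.4812.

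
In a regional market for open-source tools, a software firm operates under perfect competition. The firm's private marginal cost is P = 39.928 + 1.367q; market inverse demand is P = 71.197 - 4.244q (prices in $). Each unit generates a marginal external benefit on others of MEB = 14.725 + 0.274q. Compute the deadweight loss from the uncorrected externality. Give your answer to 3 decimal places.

DWL = $24.745

Market equilibrium (private): 39.928 + 1.367q = 71.197 - 4.244q → q_m = 5.5728.
Social marginal cost = private MC − MEB = 25.203 + 1.093q.
Set SMC = demand: 25.203 + 1.093q = 71.197 - 4.244q → q* = 8.6180.
The welfare-loss triangle has base |q_m − q*| and height MEB(q_m) (the vertical gap between SMC and demand is zero at q* and MEB at q_m).
DWL = ½ × 3.0452 × 16.2519 = 24.7451.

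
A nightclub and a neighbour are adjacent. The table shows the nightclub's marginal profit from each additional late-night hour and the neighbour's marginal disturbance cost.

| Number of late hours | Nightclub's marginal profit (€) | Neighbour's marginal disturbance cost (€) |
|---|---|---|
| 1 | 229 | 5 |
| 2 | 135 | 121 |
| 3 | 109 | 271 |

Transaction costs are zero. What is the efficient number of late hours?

Bargaining reaches the level where marginal profit last exceeds marginal disturbance cost.
That holds through level 2 (135 ≥ 121) but not at 3 (109 < 271).

2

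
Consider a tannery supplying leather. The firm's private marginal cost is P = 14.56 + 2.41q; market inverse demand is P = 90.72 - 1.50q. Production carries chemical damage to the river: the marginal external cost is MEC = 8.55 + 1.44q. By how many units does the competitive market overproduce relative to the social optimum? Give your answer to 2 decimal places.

6.84 units

Market equilibrium (private): 14.56 + 2.41q = 90.72 - 1.50q → q_m = 19.4783.
Social marginal cost = private MC + MEC = 23.11 + 3.85q.
Set SMC = demand: 23.11 + 3.85q = 90.72 - 1.50q → q* = 12.6374.
Gap = |19.4783 − 12.6374| = 6.8409.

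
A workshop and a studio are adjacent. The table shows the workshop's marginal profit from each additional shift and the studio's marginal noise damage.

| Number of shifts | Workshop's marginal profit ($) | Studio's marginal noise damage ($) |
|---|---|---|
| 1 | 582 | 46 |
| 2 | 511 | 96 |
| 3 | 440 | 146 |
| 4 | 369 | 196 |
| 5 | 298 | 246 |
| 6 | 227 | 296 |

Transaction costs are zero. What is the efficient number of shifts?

5

Bargaining reaches the level where marginal profit last exceeds marginal noise damage.
That holds through level 5 (298 ≥ 246) but not at 6 (227 < 296).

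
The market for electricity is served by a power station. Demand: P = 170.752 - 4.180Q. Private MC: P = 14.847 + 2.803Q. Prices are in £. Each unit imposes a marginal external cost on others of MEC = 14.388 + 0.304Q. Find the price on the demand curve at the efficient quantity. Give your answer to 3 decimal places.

Social marginal cost = private MC + MEC = 29.235 + 3.107Q.
Set SMC = demand: 29.235 + 3.107Q = 170.752 - 4.180Q → Q* = 19.4205.
Consumer price on the demand curve at Q*: 170.752 − 4.180×19.4205 = 89.5743.

P = £89.574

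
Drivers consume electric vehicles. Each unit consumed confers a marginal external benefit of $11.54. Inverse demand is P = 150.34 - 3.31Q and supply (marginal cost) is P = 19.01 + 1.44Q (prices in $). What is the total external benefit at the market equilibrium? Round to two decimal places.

$319.06

Market equilibrium (private): 19.01 + 1.44Q = 150.34 - 3.31Q → Q_m = 27.6484.
Total external benefit = MEB × Q_m = 11.54 × 27.6484 = 319.0625.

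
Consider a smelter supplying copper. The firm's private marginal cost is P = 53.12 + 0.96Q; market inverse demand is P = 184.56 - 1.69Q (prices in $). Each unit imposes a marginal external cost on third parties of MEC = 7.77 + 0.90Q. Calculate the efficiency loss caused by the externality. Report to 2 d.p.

Market equilibrium (private): 53.12 + 0.96Q = 184.56 - 1.69Q → Q_m = 49.6000.
Social marginal cost = private MC + MEC = 60.89 + 1.86Q.
Set SMC = demand: 60.89 + 1.86Q = 184.56 - 1.69Q → Q* = 34.8366.
Between Q* and Q_m the wedge SMC − demand runs linearly from 0 to MEC(Q_m), so the loss is a triangle.
DWL = ½ × 14.7634 × 52.4100 = 386.8749.

DWL = $386.87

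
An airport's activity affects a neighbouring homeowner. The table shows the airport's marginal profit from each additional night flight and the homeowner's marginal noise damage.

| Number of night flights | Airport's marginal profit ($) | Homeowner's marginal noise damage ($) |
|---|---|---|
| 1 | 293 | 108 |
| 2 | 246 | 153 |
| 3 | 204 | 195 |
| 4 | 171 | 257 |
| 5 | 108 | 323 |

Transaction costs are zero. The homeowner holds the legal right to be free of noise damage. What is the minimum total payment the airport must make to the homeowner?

Efficient level: marginal profit ≥ marginal noise damage through level 3, so k* = 3.
With the homeowner holding the right, the airport must at least compensate total damage at k*: 108 + 153 + 195 = 456.

$456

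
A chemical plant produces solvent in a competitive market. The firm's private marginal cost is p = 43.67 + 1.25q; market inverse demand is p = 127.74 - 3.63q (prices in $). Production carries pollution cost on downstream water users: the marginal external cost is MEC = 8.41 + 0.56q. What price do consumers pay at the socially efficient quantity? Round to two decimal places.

Social marginal cost = private MC + MEC = 52.08 + 1.81q.
Set SMC = demand: 52.08 + 1.81q = 127.74 - 3.63q → q* = 13.9081.
Consumer price on the demand curve at q*: 127.74 − 3.63×13.9081 = 77.2536.

P = $77.25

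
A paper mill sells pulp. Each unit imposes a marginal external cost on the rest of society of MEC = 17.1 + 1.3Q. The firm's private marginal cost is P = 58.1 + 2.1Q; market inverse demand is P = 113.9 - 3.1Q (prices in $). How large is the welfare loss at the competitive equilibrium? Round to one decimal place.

DWL = $74.2

Market equilibrium (private): 58.1 + 2.1Q = 113.9 - 3.1Q → Q_m = 10.7308.
Social marginal cost = private MC + MEC = 75.2 + 3.4Q.
Set SMC = demand: 75.2 + 3.4Q = 113.9 - 3.1Q → Q* = 5.9538.
Between Q* and Q_m the wedge SMC − demand runs linearly from 0 to MEC(Q_m), so the loss is a triangle.
DWL = ½ × 4.7770 × 31.0500 = 74.1629.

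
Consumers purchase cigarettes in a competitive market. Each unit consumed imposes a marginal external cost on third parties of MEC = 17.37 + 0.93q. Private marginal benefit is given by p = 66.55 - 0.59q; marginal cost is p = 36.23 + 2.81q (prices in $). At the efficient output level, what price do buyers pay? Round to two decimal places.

Social marginal benefit = demand − MEC = 49.18 - 1.52q.
Set SMB = MC: 49.18 - 1.52q = 36.23 + 2.81q → q* = 2.9908.
Consumer price on the demand curve at q*: 66.55 − 0.59×2.9908 = 64.7854.

P = $64.79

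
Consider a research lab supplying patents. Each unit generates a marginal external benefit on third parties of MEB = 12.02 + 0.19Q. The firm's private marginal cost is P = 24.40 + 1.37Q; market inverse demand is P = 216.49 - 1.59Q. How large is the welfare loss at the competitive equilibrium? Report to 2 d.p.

DWL = 107.03

Market equilibrium (private): 24.40 + 1.37Q = 216.49 - 1.59Q → Q_m = 64.8953.
Social marginal cost = private MC − MEB = 12.38 + 1.18Q.
Set SMC = demand: 12.38 + 1.18Q = 216.49 - 1.59Q → Q* = 73.6859.
The loss is the area between SMC and demand from Q* to Q_m; with linear curves that's a triangle of height MEB(Q_m).
DWL = ½ × 8.7906 × 24.3501 = 107.0260.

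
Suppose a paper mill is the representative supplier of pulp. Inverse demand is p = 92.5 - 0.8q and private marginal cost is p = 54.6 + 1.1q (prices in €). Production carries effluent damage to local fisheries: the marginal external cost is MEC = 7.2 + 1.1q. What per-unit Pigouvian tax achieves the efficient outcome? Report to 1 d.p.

Social marginal cost = private MC + MEC = 61.8 + 2.2q.
Set SMC = demand: 61.8 + 2.2q = 92.5 - 0.8q → q* = 10.2333.
The Pigouvian tax equals MEC at q*: 7.2 + 1.1×10.2333 = 18.4566.

tax = €18.5 per unit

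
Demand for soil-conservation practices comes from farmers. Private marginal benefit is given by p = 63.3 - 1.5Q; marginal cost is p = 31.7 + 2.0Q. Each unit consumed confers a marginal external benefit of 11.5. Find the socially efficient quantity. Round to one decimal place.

Q* = 12.3

Social marginal benefit = demand + MEB = 74.8 - 1.5Q.
Set SMB = MC: 74.8 - 1.5Q = 31.7 + 2.0Q → Q* = 12.3143.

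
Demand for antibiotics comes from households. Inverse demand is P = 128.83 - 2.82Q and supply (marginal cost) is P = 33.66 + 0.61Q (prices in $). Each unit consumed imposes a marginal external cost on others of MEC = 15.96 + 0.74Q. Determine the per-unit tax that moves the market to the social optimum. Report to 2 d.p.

tax = $30.02 per unit

Social marginal benefit = demand − MEC = 112.87 - 3.56Q.
Set SMB = MC: 112.87 - 3.56Q = 33.66 + 0.61Q → Q* = 18.9952.
The Pigouvian tax equals MEC at Q*: 15.96 + 0.74×18.9952 = 30.0164.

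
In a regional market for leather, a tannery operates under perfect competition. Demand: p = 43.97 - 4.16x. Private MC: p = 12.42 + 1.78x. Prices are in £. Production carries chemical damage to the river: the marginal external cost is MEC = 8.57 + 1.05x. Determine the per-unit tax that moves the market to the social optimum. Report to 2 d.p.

tax = £12.02 per unit

Social marginal cost = private MC + MEC = 20.99 + 2.83x.
Set SMC = demand: 20.99 + 2.83x = 43.97 - 4.16x → x* = 3.2876.
The Pigouvian tax equals MEC at x*: 8.57 + 1.05×3.2876 = 12.0220.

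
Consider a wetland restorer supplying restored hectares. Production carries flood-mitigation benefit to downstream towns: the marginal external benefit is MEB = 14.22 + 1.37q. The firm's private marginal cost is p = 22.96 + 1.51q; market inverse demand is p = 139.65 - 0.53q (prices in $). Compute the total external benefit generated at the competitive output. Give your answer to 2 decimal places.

$3054.69

Market equilibrium (private): 22.96 + 1.51q = 139.65 - 0.53q → q_m = 57.2010.
Total external benefit = ∫₀^{q_m} (14.22 + 1.37q) dq = 14.22×57.2010 + ½×1.37×57.2010² = 3054.6870.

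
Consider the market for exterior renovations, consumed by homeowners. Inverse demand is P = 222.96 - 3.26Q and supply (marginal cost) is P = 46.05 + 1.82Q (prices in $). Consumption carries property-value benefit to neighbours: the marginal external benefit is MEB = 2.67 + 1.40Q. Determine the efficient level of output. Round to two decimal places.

Q* = 48.80

Social marginal benefit = demand + MEB = 225.63 - 1.86Q.
Set SMB = MC: 225.63 - 1.86Q = 46.05 + 1.82Q → Q* = 48.7989.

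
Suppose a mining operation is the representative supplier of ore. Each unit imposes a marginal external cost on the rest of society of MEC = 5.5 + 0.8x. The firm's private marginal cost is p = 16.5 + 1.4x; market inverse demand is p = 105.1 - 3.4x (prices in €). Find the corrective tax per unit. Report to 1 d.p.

tax = €17.4 per unit

Social marginal cost = private MC + MEC = 22.0 + 2.2x.
Set SMC = demand: 22.0 + 2.2x = 105.1 - 3.4x → x* = 14.8393.
The Pigouvian tax equals MEC at x*: 5.5 + 0.8×14.8393 = 17.3714.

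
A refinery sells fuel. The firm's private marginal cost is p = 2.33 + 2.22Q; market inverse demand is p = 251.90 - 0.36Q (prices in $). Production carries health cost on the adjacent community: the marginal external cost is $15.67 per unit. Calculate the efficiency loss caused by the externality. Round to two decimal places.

Market equilibrium (private): 2.33 + 2.22Q = 251.90 - 0.36Q → Q_m = 96.7326.
Social marginal cost = private MC + MEC = 18.00 + 2.22Q.
Set SMC = demand: 18.00 + 2.22Q = 251.90 - 0.36Q → Q* = 90.6589.
Between Q* and Q_m the wedge SMC − demand runs linearly from 0 to MEC(Q_m), so the loss is a triangle.
DWL = ½ × 6.0737 × 15.6700 = 47.5874.

DWL = $47.59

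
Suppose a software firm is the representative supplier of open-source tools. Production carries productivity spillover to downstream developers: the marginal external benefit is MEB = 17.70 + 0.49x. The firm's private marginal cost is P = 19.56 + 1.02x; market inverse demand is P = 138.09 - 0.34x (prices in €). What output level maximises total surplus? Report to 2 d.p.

Social marginal cost = private MC − MEB = 1.86 + 0.53x.
Set SMC = demand: 1.86 + 0.53x = 138.09 - 0.34x → x* = 156.5862.

x* = 156.59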